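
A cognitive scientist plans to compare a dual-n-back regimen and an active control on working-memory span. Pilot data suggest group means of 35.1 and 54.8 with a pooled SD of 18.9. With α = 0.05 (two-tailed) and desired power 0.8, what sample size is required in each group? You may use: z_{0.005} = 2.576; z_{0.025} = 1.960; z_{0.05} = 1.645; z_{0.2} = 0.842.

Cohen's d = |M₁ − M₂| / SD_pooled = |35.1 − 54.8| / 18.9 = 19.7 / 18.9 = 1.042.
For two independent groups with equal n: n = 2·((z_{α/2} + z_β) / d)².
z_{α/2} + z_β = 1.960 + 0.842 = 2.802.
n = 2 × (2.802 / 1.042)² = 2 × 2.689² = 2 × 7.23 = 14.5.
Round up to the next whole participant.

n = 15 per group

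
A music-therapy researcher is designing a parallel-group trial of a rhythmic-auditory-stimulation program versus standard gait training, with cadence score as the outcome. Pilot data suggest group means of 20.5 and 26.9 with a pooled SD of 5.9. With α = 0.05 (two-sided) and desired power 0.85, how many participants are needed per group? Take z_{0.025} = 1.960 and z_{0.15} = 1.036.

Cohen's d = |M₁ − M₂| / SD_pooled = |20.5 − 26.9| / 5.9 = 6.4 / 5.9 = 1.085.
For two independent groups with equal n: n = 2·((z_{α/2} + z_β) / d)².
z_{α/2} + z_β = 1.960 + 1.036 = 2.996.
n = 2 × (2.996 / 1.085)² = 2 × 2.761² = 2 × 7.62 = 15.2.
Round up to the next whole participant.

n = 16 per group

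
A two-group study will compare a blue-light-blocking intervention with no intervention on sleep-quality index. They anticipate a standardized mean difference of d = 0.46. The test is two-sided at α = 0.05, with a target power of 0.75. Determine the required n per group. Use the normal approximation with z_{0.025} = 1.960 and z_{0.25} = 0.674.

For two independent groups with equal n: n = 2·((z_{α/2} + z_β) / d)².
z_{α/2} + z_β = 1.960 + 0.674 = 2.634.
n = 2 × (2.634 / 0.46)² = 2 × 5.726² = 2 × 32.79 = 65.6.
Round up to the next whole participant.

n = 66 per group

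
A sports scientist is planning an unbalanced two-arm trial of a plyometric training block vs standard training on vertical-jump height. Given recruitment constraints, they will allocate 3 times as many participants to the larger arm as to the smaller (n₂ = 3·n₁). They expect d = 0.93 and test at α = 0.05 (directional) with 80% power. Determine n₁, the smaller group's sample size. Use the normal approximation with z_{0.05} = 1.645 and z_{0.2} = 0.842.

With allocation ratio k = n₂/n₁ = 3, Var(x̄₁−x̄₂) = σ²(1/n₁ + 1/(k·n₁)) = σ²·(k+1)/(k·n₁).
So n₁ = (1 + 1/k)·((z_{α} + z_β)/d)² = 1.333 × (2.487/0.93)².
n₁ = 1.333 × 7.15 = 9.5.
Round up: n₁ = 10, giving n₂ = 3 × 10 = 30.

n₁ = 10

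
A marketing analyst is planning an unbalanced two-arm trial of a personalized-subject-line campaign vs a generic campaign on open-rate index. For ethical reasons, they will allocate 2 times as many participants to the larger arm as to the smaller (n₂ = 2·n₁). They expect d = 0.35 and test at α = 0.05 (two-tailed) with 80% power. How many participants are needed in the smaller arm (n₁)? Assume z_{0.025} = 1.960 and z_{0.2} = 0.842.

With allocation ratio k = n₂/n₁ = 2, Var(x̄₁−x̄₂) = σ²(1/n₁ + 1/(k·n₁)) = σ²·(k+1)/(k·n₁).
So n₁ = (1 + 1/k)·((z_{α/2} + z_β)/d)² = 1.500 × (2.802/0.35)².
n₁ = 1.500 × 64.09 = 96.1.
Round up: n₁ = 97, giving n₂ = 2 × 97 = 194.

n₁ = 97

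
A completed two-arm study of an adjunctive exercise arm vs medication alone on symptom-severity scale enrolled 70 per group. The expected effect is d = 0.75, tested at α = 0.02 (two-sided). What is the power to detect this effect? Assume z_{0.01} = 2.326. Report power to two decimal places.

For two equal groups, power = Φ(d·√(n/2) − z_{α/2}).
d·√(n/2) = 0.75 × √(70/2) = 0.75 × 5.916 = 4.437.
z_β = 4.437 − 2.326 = 2.111.
Power = Φ(2.111) = 0.983.

power ≈ 0.98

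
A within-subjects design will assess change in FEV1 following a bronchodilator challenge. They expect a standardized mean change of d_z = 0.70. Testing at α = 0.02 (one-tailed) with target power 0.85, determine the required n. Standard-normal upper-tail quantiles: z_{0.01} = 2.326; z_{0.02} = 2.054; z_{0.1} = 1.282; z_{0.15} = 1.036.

n = 20 pairs

For a paired (one-sample on differences) test: n = ((z_{α} + z_β) / d)².
z_{α} + z_β = 2.054 + 1.036 = 3.090.
n = (3.090 / 0.70)² = 4.414² = 19.49.
Round up.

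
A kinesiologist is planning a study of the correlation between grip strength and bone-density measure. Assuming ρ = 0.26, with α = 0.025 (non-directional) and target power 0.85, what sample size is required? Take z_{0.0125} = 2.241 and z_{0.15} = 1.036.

Fisher's z: C = ½·ln((1+r)/(1−r)) = ½·ln(1.7027) = 0.2661.
n = ((z_{α/2} + z_β)/C)² + 3.
(2.241 + 1.036) / 0.2661 = 3.277 / 0.2661 = 12.315.
n = 12.315² + 3 = 151.66 + 3 = 154.7.
Round up.

n = 155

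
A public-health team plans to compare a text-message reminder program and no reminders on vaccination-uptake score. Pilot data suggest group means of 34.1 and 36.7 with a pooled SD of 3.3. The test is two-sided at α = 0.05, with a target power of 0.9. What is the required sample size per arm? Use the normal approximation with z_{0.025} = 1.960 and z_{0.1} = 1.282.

n = 34 per group

Cohen's d = |M₁ − M₂| / SD_pooled = |34.1 − 36.7| / 3.3 = 2.6 / 3.3 = 0.788.
For two independent groups with equal n: n = 2·((z_{α/2} + z_β) / d)².
z_{α/2} + z_β = 1.960 + 1.282 = 3.242.
n = 2 × (3.242 / 0.788)² = 2 × 4.114² = 2 × 16.93 = 33.9.
Round up to the next whole participant.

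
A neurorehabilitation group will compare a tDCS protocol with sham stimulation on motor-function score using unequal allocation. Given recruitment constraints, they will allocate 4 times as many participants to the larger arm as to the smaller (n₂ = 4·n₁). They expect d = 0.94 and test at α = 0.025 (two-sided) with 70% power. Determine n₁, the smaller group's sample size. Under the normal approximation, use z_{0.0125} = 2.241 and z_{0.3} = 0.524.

n₁ = 11

With allocation ratio k = n₂/n₁ = 4, Var(x̄₁−x̄₂) = σ²(1/n₁ + 1/(k·n₁)) = σ²·(k+1)/(k·n₁).
So n₁ = (1 + 1/k)·((z_{α/2} + z_β)/d)² = 1.250 × (2.765/0.94)².
n₁ = 1.250 × 8.65 = 10.8.
Round up: n₁ = 11, giving n₂ = 4 × 11 = 44.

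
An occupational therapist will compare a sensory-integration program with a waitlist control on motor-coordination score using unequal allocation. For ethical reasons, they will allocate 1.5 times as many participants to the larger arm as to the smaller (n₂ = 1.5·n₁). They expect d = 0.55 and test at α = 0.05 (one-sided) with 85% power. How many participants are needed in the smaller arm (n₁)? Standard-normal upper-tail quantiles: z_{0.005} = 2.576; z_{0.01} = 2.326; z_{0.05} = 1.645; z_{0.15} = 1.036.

n₁ = 40

With allocation ratio k = n₂/n₁ = 1.5, Var(x̄₁−x̄₂) = σ²(1/n₁ + 1/(k·n₁)) = σ²·(k+1)/(k·n₁).
So n₁ = (1 + 1/k)·((z_{α} + z_β)/d)² = 1.667 × (2.681/0.55)².
n₁ = 1.667 × 23.76 = 39.6.
Round up: n₁ = 40, giving n₂ = 1.5 × 40 = 60.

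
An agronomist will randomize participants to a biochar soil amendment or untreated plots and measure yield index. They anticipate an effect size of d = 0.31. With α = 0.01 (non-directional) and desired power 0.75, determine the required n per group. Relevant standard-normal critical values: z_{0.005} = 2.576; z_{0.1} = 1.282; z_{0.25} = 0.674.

n = 220 per group

For two independent groups with equal n: n = 2·((z_{α/2} + z_β) / d)².
z_{α/2} + z_β = 2.576 + 0.674 = 3.250.
n = 2 × (3.250 / 0.31)² = 2 × 10.484² = 2 × 109.91 = 219.8.
Round up to the next whole participant.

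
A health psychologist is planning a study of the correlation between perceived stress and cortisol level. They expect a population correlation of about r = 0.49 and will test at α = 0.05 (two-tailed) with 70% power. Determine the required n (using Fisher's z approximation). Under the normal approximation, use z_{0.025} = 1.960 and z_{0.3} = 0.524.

n = 25

Fisher's z: C = ½·ln((1+r)/(1−r)) = ½·ln(2.9216) = 0.5361.
n = ((z_{α/2} + z_β)/C)² + 3.
(1.960 + 0.524) / 0.5361 = 2.484 / 0.5361 = 4.633.
n = 4.633² + 3 = 21.47 + 3 = 24.5.
Round up.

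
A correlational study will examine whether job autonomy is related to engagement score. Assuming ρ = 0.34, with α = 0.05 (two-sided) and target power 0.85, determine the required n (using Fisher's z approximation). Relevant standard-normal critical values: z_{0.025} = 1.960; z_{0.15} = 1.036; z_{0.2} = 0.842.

n = 75

Fisher's z: C = ½·ln((1+r)/(1−r)) = ½·ln(2.0303) = 0.3541.
n = ((z_{α/2} + z_β)/C)² + 3.
(1.960 + 1.036) / 0.3541 = 2.996 / 0.3541 = 8.461.
n = 8.461² + 3 = 71.59 + 3 = 74.6.
Round up.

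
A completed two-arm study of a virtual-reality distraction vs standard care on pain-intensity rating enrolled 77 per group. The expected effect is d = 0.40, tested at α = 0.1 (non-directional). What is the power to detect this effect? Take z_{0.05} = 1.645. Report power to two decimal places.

For two equal groups, power = Φ(d·√(n/2) − z_{α/2}).
d·√(n/2) = 0.40 × √(77/2) = 0.40 × 6.205 = 2.482.
z_β = 2.482 − 1.645 = 0.837.
Power = Φ(0.837) = 0.799.

power ≈ 0.80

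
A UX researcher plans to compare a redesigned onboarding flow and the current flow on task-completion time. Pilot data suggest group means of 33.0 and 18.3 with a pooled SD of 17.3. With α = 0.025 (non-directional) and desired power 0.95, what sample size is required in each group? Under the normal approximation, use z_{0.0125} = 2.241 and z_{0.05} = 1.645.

Cohen's d = |M₁ − M₂| / SD_pooled = |33.0 − 18.3| / 17.3 = 14.7 / 17.3 = 0.850.
For two independent groups with equal n: n = 2·((z_{α/2} + z_β) / d)².
z_{α/2} + z_β = 2.241 + 1.645 = 3.886.
n = 2 × (3.886 / 0.850)² = 2 × 4.572² = 2 × 20.90 = 41.8.
Round up to the next whole participant.

n = 42 per group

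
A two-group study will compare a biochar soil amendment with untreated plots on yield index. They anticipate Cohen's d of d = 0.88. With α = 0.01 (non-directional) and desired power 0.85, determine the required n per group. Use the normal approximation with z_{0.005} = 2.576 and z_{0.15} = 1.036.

For two independent groups with equal n: n = 2·((z_{α/2} + z_β) / d)².
z_{α/2} + z_β = 2.576 + 1.036 = 3.612.
n = 2 × (3.612 / 0.88)² = 2 × 4.105² = 2 × 16.85 = 33.7.
Round up to the next whole participant.

n = 34 per group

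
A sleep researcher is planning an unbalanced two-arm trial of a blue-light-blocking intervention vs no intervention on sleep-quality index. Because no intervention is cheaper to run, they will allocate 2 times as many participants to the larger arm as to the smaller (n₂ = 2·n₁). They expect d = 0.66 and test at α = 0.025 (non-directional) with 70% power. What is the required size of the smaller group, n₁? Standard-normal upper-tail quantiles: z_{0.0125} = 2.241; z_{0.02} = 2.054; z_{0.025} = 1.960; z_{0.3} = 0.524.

n₁ = 27

With allocation ratio k = n₂/n₁ = 2, Var(x̄₁−x̄₂) = σ²(1/n₁ + 1/(k·n₁)) = σ²·(k+1)/(k·n₁).
So n₁ = (1 + 1/k)·((z_{α/2} + z_β)/d)² = 1.500 × (2.765/0.66)².
n₁ = 1.500 × 17.55 = 26.3.
Round up: n₁ = 27, giving n₂ = 2 × 27 = 54.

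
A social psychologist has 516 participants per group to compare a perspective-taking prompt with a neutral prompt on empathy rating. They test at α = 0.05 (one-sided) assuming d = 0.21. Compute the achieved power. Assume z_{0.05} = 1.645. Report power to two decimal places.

For two equal groups, power = Φ(d·√(n/2) − z_{α}).
d·√(n/2) = 0.21 × √(516/2) = 0.21 × 16.062 = 3.373.
z_β = 3.373 − 1.645 = 1.728.
Power = Φ(1.728) = 0.958.

power ≈ 0.96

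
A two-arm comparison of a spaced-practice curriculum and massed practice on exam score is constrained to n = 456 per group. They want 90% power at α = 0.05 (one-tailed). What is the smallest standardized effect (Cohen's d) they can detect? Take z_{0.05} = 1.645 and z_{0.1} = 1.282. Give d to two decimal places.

For two independent groups of n = 456 each: d_min = (z_{α} + z_β)·√(2/n).
z-sum = 1.645 + 1.282 = 2.927.
d_min = 2.927 × √(2/456) = 2.927 × 0.0662 = 0.194.

d_min ≈ 0.19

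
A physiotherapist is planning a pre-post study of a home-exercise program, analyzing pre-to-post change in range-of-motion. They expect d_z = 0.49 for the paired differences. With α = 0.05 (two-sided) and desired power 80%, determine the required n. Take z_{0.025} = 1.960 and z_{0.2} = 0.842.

For a paired (one-sample on differences) test: n = ((z_{α/2} + z_β) / d)².
z_{α/2} + z_β = 1.960 + 0.842 = 2.802.
n = (2.802 / 0.49)² = 5.718² = 32.70.
Round up.

n = 33 pairs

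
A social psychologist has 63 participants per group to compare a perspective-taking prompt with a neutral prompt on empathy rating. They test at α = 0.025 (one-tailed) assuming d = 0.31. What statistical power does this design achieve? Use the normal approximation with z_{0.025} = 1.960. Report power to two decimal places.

For two equal groups, power = Φ(d·√(n/2) − z_{α}).
d·√(n/2) = 0.31 × √(63/2) = 0.31 × 5.612 = 1.740.
z_β = 1.740 − 1.960 = -0.220.
Power = Φ(-0.220) = 0.413.

power ≈ 0.41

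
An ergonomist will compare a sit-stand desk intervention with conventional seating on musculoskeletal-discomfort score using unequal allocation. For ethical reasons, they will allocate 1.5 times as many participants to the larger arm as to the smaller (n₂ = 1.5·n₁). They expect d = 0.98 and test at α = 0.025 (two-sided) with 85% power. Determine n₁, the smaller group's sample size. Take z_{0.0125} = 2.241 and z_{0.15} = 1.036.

n₁ = 19

With allocation ratio k = n₂/n₁ = 1.5, Var(x̄₁−x̄₂) = σ²(1/n₁ + 1/(k·n₁)) = σ²·(k+1)/(k·n₁).
So n₁ = (1 + 1/k)·((z_{α/2} + z_β)/d)² = 1.667 × (3.277/0.98)².
n₁ = 1.667 × 11.18 = 18.6.
Round up: n₁ = 19, giving n₂ = ⌈1.5 × 19⌉ = ⌈28.5⌉ = 29.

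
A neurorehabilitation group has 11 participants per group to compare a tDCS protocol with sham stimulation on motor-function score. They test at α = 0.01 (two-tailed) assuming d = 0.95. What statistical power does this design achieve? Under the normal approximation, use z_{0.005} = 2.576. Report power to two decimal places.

power ≈ 0.36

For two equal groups, power = Φ(d·√(n/2) − z_{α/2}).
d·√(n/2) = 0.95 × √(11/2) = 0.95 × 2.345 = 2.228.
z_β = 2.228 − 2.576 = -0.348.
Power = Φ(-0.348) = 0.364.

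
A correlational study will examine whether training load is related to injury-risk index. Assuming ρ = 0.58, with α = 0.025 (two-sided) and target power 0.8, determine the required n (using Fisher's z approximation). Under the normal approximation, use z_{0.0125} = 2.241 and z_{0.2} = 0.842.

Fisher's z: C = ½·ln((1+r)/(1−r)) = ½·ln(3.7619) = 0.6625.
n = ((z_{α/2} + z_β)/C)² + 3.
(2.241 + 0.842) / 0.6625 = 3.083 / 0.6625 = 4.654.
n = 4.654² + 3 = 21.66 + 3 = 24.7.
Round up.

n = 25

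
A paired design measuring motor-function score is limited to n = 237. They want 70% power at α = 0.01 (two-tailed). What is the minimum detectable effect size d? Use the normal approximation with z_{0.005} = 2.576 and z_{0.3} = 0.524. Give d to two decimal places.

d_min ≈ 0.20

For a single sample (or paired design) of n = 237: d_min = (z_{α/2} + z_β)/√n.
z-sum = 2.576 + 0.524 = 3.100.
d_min = 3.100 / √237 = 3.100 / 15.395 = 0.201.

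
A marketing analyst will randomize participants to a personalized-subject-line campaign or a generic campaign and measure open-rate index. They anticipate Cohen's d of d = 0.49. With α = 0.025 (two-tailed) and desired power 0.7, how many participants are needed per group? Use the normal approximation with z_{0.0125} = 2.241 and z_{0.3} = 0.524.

n = 64 per group

For two independent groups with equal n: n = 2·((z_{α/2} + z_β) / d)².
z_{α/2} + z_β = 2.241 + 0.524 = 2.765.
n = 2 × (2.765 / 0.49)² = 2 × 5.643² = 2 × 31.84 = 63.7.
Round up to the next whole participant.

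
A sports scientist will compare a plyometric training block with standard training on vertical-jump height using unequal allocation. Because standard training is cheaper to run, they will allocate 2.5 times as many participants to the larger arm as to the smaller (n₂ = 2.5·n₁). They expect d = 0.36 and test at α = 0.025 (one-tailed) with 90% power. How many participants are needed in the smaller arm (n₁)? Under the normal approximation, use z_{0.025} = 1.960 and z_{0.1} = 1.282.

n₁ = 114

With allocation ratio k = n₂/n₁ = 2.5, Var(x̄₁−x̄₂) = σ²(1/n₁ + 1/(k·n₁)) = σ²·(k+1)/(k·n₁).
So n₁ = (1 + 1/k)·((z_{α} + z_β)/d)² = 1.400 × (3.242/0.36)².
n₁ = 1.400 × 81.10 = 113.5.
Round up: n₁ = 114, giving n₂ = 2.5 × 114 = 285.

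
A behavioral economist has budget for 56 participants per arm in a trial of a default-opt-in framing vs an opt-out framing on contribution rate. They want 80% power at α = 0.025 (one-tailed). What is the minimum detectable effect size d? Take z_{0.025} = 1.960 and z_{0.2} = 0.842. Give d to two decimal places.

For two independent groups of n = 56 each: d_min = (z_{α} + z_β)·√(2/n).
z-sum = 1.960 + 0.842 = 2.802.
d_min = 2.802 × √(2/56) = 2.802 × 0.1890 = 0.530.

d_min ≈ 0.53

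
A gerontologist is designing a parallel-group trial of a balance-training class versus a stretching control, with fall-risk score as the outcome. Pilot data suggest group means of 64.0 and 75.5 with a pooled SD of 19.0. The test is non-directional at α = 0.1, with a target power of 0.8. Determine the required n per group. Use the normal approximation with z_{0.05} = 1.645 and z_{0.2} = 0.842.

Cohen's d = |M₁ − M₂| / SD_pooled = |64.0 − 75.5| / 19.0 = 11.5 / 19.0 = 0.605.
For two independent groups with equal n: n = 2·((z_{α/2} + z_β) / d)².
z_{α/2} + z_β = 1.645 + 0.842 = 2.487.
n = 2 × (2.487 / 0.605)² = 2 × 4.111² = 2 × 16.90 = 33.8.
Round up to the next whole participant.

n = 34 per group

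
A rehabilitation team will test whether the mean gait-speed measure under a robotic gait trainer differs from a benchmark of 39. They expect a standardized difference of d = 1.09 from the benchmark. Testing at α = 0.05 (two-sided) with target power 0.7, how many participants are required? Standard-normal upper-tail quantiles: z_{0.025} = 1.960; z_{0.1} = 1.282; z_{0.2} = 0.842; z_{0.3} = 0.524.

n = 6

For a one-sample test: n = ((z_{α/2} + z_β) / d)².
z_{α/2} + z_β = 1.960 + 0.524 = 2.484.
n = (2.484 / 1.09)² = 2.279² = 5.19.
Round up.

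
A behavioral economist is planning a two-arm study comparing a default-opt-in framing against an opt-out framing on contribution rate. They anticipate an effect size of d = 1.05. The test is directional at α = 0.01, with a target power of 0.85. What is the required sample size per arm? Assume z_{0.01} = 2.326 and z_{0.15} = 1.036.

For two independent groups with equal n: n = 2·((z_{α} + z_β) / d)².
z_{α} + z_β = 2.326 + 1.036 = 3.362.
n = 2 × (3.362 / 1.05)² = 2 × 3.202² = 2 × 10.25 = 20.5.
Round up to the next whole participant.

n = 21 per group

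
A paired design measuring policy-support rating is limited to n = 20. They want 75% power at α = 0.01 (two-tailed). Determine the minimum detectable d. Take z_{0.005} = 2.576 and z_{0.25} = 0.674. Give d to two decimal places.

For a single sample (or paired design) of n = 20: d_min = (z_{α/2} + z_β)/√n.
z-sum = 2.576 + 0.674 = 3.250.
d_min = 3.250 / √20 = 3.250 / 4.472 = 0.727.

d_min ≈ 0.73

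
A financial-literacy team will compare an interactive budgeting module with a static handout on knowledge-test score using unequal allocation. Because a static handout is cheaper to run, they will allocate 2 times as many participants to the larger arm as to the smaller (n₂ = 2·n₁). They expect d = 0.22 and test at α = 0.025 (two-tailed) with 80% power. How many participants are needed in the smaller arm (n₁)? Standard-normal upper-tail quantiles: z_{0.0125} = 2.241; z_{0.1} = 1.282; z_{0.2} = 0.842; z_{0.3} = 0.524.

With allocation ratio k = n₂/n₁ = 2, Var(x̄₁−x̄₂) = σ²(1/n₁ + 1/(k·n₁)) = σ²·(k+1)/(k·n₁).
So n₁ = (1 + 1/k)·((z_{α/2} + z_β)/d)² = 1.500 × (3.083/0.22)².
n₁ = 1.500 × 196.38 = 294.6.
Round up: n₁ = 295, giving n₂ = 2 × 295 = 590.

n₁ = 295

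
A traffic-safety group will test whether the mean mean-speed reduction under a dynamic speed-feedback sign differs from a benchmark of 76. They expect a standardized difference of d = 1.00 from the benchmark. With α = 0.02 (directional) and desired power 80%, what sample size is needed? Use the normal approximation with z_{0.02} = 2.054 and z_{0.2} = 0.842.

n = 9

For a one-sample test: n = ((z_{α} + z_β) / d)².
z_{α} + z_β = 2.054 + 0.842 = 2.896.
n = (2.896 / 1.00)² = 2.896² = 8.39.
Round up.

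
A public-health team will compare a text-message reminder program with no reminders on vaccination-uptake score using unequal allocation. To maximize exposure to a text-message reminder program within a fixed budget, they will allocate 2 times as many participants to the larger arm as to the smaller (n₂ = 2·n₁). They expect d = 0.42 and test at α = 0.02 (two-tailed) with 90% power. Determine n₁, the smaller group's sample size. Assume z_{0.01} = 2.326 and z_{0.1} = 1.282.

n₁ = 111

With allocation ratio k = n₂/n₁ = 2, Var(x̄₁−x̄₂) = σ²(1/n₁ + 1/(k·n₁)) = σ²·(k+1)/(k·n₁).
So n₁ = (1 + 1/k)·((z_{α/2} + z_β)/d)² = 1.500 × (3.608/0.42)².
n₁ = 1.500 × 73.80 = 110.7.
Round up: n₁ = 111, giving n₂ = 2 × 111 = 222.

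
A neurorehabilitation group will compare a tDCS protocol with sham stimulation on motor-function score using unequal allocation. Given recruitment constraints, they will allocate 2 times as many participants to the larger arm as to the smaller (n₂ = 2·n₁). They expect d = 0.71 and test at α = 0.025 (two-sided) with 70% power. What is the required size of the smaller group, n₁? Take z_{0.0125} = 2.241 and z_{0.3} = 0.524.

With allocation ratio k = n₂/n₁ = 2, Var(x̄₁−x̄₂) = σ²(1/n₁ + 1/(k·n₁)) = σ²·(k+1)/(k·n₁).
So n₁ = (1 + 1/k)·((z_{α/2} + z_β)/d)² = 1.500 × (2.765/0.71)².
n₁ = 1.500 × 15.17 = 22.7.
Round up: n₁ = 23, giving n₂ = 2 × 23 = 46.

n₁ = 23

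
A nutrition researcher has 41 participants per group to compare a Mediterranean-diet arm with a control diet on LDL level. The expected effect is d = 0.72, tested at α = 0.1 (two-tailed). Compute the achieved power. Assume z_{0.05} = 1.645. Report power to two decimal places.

For two equal groups, power = Φ(d·√(n/2) − z_{α/2}).
d·√(n/2) = 0.72 × √(41/2) = 0.72 × 4.528 = 3.260.
z_β = 3.260 − 1.645 = 1.615.
Power = Φ(1.615) = 0.947.

power ≈ 0.95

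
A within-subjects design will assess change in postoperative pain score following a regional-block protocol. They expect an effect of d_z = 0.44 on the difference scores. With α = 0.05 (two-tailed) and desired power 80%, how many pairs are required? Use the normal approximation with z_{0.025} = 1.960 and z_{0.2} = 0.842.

For a paired (one-sample on differences) test: n = ((z_{α/2} + z_β) / d)².
z_{α/2} + z_β = 1.960 + 0.842 = 2.802.
n = (2.802 / 0.44)² = 6.368² = 40.55.
Round up.

n = 41 pairs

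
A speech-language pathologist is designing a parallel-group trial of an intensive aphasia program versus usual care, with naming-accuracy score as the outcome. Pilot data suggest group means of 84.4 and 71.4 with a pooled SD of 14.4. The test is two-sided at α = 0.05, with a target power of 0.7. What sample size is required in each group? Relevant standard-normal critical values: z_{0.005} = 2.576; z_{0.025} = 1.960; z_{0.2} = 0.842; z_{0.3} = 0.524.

Cohen's d = |M₁ − M₂| / SD_pooled = |84.4 − 71.4| / 14.4 = 13.0 / 14.4 = 0.903.
For two independent groups with equal n: n = 2·((z_{α/2} + z_β) / d)².
z_{α/2} + z_β = 1.960 + 0.524 = 2.484.
n = 2 × (2.484 / 0.903)² = 2 × 2.751² = 2 × 7.57 = 15.1.
Round up to the next whole participant.

n = 16 per group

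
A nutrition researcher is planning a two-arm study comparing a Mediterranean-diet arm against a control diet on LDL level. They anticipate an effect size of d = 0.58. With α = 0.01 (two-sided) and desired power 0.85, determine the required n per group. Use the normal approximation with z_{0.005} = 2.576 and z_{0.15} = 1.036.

n = 78 per group

For two independent groups with equal n: n = 2·((z_{α/2} + z_β) / d)².
z_{α/2} + z_β = 2.576 + 1.036 = 3.612.
n = 2 × (3.612 / 0.58)² = 2 × 6.228² = 2 × 38.78 = 77.6.
Round up to the next whole participant.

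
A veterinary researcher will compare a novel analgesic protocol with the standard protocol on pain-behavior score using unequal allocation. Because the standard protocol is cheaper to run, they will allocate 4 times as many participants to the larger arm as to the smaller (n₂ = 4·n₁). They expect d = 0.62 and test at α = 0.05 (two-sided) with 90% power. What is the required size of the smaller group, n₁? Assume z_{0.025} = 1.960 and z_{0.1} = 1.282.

n₁ = 35

With allocation ratio k = n₂/n₁ = 4, Var(x̄₁−x̄₂) = σ²(1/n₁ + 1/(k·n₁)) = σ²·(k+1)/(k·n₁).
So n₁ = (1 + 1/k)·((z_{α/2} + z_β)/d)² = 1.250 × (3.242/0.62)².
n₁ = 1.250 × 27.34 = 34.2.
Round up: n₁ = 35, giving n₂ = 4 × 35 = 140.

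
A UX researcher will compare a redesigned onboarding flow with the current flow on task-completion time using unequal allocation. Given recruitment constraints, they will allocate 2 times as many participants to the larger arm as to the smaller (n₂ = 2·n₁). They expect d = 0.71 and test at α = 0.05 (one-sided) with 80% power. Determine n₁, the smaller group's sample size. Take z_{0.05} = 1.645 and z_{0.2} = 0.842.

With allocation ratio k = n₂/n₁ = 2, Var(x̄₁−x̄₂) = σ²(1/n₁ + 1/(k·n₁)) = σ²·(k+1)/(k·n₁).
So n₁ = (1 + 1/k)·((z_{α} + z_β)/d)² = 1.500 × (2.487/0.71)².
n₁ = 1.500 × 12.27 = 18.4.
Round up: n₁ = 19, giving n₂ = 2 × 19 = 38.

n₁ = 19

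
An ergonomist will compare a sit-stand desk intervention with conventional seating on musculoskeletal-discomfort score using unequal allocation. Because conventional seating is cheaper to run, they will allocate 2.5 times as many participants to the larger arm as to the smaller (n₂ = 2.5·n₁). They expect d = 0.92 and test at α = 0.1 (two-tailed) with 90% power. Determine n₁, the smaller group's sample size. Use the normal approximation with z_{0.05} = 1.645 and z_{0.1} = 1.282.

n₁ = 15

With allocation ratio k = n₂/n₁ = 2.5, Var(x̄₁−x̄₂) = σ²(1/n₁ + 1/(k·n₁)) = σ²·(k+1)/(k·n₁).
So n₁ = (1 + 1/k)·((z_{α/2} + z_β)/d)² = 1.400 × (2.927/0.92)².
n₁ = 1.400 × 10.12 = 14.2.
Round up: n₁ = 15, giving n₂ = ⌈2.5 × 15⌉ = ⌈37.5⌉ = 38.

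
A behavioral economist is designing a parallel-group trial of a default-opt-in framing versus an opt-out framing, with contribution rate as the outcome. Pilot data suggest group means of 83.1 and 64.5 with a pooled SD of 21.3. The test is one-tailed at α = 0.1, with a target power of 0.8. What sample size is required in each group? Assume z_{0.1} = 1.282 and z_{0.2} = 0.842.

Cohen's d = |M₁ − M₂| / SD_pooled = |83.1 − 64.5| / 21.3 = 18.6 / 21.3 = 0.873.
For two independent groups with equal n: n = 2·((z_{α} + z_β) / d)².
z_{α} + z_β = 1.282 + 0.842 = 2.124.
n = 2 × (2.124 / 0.873)² = 2 × 2.433² = 2 × 5.92 = 11.8.
Round up to the next whole participant.

n = 12 per group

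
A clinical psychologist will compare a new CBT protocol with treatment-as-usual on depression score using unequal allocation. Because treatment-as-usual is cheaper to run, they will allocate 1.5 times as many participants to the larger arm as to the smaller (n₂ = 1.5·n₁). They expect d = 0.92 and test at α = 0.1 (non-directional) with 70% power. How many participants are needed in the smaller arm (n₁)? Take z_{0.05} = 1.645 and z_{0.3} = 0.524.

n₁ = 10

With allocation ratio k = n₂/n₁ = 1.5, Var(x̄₁−x̄₂) = σ²(1/n₁ + 1/(k·n₁)) = σ²·(k+1)/(k·n₁).
So n₁ = (1 + 1/k)·((z_{α/2} + z_β)/d)² = 1.667 × (2.169/0.92)².
n₁ = 1.667 × 5.56 = 9.3.
Round up: n₁ = 10, giving n₂ = 1.5 × 10 = 15.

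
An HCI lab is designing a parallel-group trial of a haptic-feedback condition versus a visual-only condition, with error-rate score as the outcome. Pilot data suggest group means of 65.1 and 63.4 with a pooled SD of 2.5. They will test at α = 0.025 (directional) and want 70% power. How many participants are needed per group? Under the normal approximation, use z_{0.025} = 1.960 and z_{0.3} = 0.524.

n = 27 per group

Cohen's d = |M₁ − M₂| / SD_pooled = |65.1 − 63.4| / 2.5 = 1.7 / 2.5 = 0.680.
For two independent groups with equal n: n = 2·((z_{α} + z_β) / d)².
z_{α} + z_β = 1.960 + 0.524 = 2.484.
n = 2 × (2.484 / 0.680)² = 2 × 3.653² = 2 × 13.34 = 26.7.
Round up to the next whole participant.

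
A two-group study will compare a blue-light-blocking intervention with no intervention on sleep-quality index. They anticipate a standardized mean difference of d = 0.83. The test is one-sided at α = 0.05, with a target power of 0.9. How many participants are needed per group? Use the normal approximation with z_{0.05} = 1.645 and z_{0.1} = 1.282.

For two independent groups with equal n: n = 2·((z_{α} + z_β) / d)².
z_{α} + z_β = 1.645 + 1.282 = 2.927.
n = 2 × (2.927 / 0.83)² = 2 × 3.527² = 2 × 12.44 = 24.9.
Round up to the next whole participant.

n = 25 per group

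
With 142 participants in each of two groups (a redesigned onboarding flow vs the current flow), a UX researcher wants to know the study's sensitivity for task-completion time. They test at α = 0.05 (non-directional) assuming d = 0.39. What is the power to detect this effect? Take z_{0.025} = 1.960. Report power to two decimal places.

For two equal groups, power = Φ(d·√(n/2) − z_{α/2}).
d·√(n/2) = 0.39 × √(142/2) = 0.39 × 8.426 = 3.286.
z_β = 3.286 − 1.960 = 1.326.
Power = Φ(1.326) = 0.908.

power ≈ 0.91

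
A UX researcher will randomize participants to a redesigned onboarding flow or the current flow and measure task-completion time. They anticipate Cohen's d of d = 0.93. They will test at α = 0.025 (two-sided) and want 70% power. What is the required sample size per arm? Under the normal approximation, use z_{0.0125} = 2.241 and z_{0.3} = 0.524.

For two independent groups with equal n: n = 2·((z_{α/2} + z_β) / d)².
z_{α/2} + z_β = 2.241 + 0.524 = 2.765.
n = 2 × (2.765 / 0.93)² = 2 × 2.973² = 2 × 8.84 = 17.7.
Round up to the next whole participant.

n = 18 per group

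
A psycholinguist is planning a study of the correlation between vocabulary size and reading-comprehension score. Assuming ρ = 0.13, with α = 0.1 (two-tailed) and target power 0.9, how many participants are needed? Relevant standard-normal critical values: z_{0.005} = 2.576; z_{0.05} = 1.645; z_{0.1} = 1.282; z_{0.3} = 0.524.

Fisher's z: C = ½·ln((1+r)/(1−r)) = ½·ln(1.2989) = 0.1307.
n = ((z_{α/2} + z_β)/C)² + 3.
(1.645 + 1.282) / 0.1307 = 2.927 / 0.1307 = 22.395.
n = 22.395² + 3 = 501.53 + 3 = 504.5.
Round up.

n = 505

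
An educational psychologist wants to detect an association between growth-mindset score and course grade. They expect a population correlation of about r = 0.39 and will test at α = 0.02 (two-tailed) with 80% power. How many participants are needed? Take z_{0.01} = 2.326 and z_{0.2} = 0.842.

Fisher's z: C = ½·ln((1+r)/(1−r)) = ½·ln(2.2787) = 0.4118.
n = ((z_{α/2} + z_β)/C)² + 3.
(2.326 + 0.842) / 0.4118 = 3.168 / 0.4118 = 7.693.
n = 7.693² + 3 = 59.18 + 3 = 62.2.
Round up.

n = 63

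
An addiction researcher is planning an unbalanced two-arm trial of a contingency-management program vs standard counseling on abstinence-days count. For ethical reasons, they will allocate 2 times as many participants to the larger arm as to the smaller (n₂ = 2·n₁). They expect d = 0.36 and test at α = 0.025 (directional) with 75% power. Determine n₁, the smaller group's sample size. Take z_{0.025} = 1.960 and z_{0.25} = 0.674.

With allocation ratio k = n₂/n₁ = 2, Var(x̄₁−x̄₂) = σ²(1/n₁ + 1/(k·n₁)) = σ²·(k+1)/(k·n₁).
So n₁ = (1 + 1/k)·((z_{α} + z_β)/d)² = 1.500 × (2.634/0.36)².
n₁ = 1.500 × 53.53 = 80.3.
Round up: n₁ = 81, giving n₂ = 2 × 81 = 162.

n₁ = 81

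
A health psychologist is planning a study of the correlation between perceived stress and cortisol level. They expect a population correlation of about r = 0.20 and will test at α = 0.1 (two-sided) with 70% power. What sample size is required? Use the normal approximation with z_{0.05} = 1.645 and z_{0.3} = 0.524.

Fisher's z: C = ½·ln((1+r)/(1−r)) = ½·ln(1.5000) = 0.2027.
n = ((z_{α/2} + z_β)/C)² + 3.
(1.645 + 0.524) / 0.2027 = 2.169 / 0.2027 = 10.701.
n = 10.701² + 3 = 114.50 + 3 = 117.5.
Round up.

n = 118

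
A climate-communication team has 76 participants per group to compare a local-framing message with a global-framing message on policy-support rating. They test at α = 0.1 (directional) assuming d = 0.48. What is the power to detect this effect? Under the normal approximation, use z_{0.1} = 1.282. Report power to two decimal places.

For two equal groups, power = Φ(d·√(n/2) − z_{α}).
d·√(n/2) = 0.48 × √(76/2) = 0.48 × 6.164 = 2.959.
z_β = 2.959 − 1.282 = 1.677.
Power = Φ(1.677) = 0.953.

power ≈ 0.95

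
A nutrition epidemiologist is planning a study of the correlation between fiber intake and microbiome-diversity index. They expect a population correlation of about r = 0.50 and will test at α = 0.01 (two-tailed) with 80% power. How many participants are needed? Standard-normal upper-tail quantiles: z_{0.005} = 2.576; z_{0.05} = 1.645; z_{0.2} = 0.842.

n = 42

Fisher's z: C = ½·ln((1+r)/(1−r)) = ½·ln(3.0000) = 0.5493.
n = ((z_{α/2} + z_β)/C)² + 3.
(2.576 + 0.842) / 0.5493 = 3.418 / 0.5493 = 6.222.
n = 6.222² + 3 = 38.72 + 3 = 41.7.
Round up.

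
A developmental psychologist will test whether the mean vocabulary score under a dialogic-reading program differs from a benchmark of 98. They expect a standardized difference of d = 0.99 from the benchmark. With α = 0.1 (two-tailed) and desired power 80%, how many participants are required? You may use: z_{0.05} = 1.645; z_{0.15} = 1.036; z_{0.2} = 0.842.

n = 7

For a one-sample test: n = ((z_{α/2} + z_β) / d)².
z_{α/2} + z_β = 1.645 + 0.842 = 2.487.
n = (2.487 / 0.99)² = 2.512² = 6.31.
Round up.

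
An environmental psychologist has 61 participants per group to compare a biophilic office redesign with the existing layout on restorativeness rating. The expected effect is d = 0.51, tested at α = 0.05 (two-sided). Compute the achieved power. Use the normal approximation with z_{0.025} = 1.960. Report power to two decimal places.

For two equal groups, power = Φ(d·√(n/2) − z_{α/2}).
d·√(n/2) = 0.51 × √(61/2) = 0.51 × 5.523 = 2.817.
z_β = 2.817 − 1.960 = 0.857.
Power = Φ(0.857) = 0.804.

power ≈ 0.80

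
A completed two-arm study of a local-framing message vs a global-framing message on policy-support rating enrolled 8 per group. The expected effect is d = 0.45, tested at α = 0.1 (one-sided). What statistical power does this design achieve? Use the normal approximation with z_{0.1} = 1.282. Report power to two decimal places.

For two equal groups, power = Φ(d·√(n/2) − z_{α}).
d·√(n/2) = 0.45 × √(8/2) = 0.45 × 2.000 = 0.900.
z_β = 0.900 − 1.282 = -0.382.
Power = Φ(-0.382) = 0.351.

power ≈ 0.35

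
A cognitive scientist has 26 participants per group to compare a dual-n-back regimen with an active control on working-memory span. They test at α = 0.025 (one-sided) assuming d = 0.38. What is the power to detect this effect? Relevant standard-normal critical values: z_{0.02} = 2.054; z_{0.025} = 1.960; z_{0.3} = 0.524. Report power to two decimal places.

power ≈ 0.28

For two equal groups, power = Φ(d·√(n/2) − z_{α}).
d·√(n/2) = 0.38 × √(26/2) = 0.38 × 3.606 = 1.370.
z_β = 1.370 − 1.960 = -0.590.
Power = Φ(-0.590) = 0.278.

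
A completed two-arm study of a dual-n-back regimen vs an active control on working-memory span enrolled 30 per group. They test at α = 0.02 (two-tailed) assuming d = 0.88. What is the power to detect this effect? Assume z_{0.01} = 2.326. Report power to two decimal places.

For two equal groups, power = Φ(d·√(n/2) − z_{α/2}).
d·√(n/2) = 0.88 × √(30/2) = 0.88 × 3.873 = 3.408.
z_β = 3.408 − 2.326 = 1.082.
Power = Φ(1.082) = 0.860.

power ≈ 0.86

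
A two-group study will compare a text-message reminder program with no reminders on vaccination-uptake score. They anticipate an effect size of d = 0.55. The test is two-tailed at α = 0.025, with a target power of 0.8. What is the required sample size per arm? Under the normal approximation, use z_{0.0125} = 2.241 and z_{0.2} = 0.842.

n = 63 per group

For two independent groups with equal n: n = 2·((z_{α/2} + z_β) / d)².
z_{α/2} + z_β = 2.241 + 0.842 = 3.083.
n = 2 × (3.083 / 0.55)² = 2 × 5.605² = 2 × 31.42 = 62.8.
Round up to the next whole participant.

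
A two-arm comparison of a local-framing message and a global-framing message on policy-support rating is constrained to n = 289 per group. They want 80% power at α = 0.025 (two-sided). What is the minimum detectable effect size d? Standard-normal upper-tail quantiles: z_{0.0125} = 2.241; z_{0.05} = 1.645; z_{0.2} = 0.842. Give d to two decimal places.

d_min ≈ 0.26

For two independent groups of n = 289 each: d_min = (z_{α/2} + z_β)·√(2/n).
z-sum = 2.241 + 0.842 = 3.083.
d_min = 3.083 × √(2/289) = 3.083 × 0.0832 = 0.256.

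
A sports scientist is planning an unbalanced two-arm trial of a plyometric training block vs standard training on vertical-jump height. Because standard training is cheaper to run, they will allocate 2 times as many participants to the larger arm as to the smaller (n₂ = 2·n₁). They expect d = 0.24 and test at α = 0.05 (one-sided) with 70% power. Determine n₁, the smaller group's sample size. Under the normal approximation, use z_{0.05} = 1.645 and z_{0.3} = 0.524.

n₁ = 123

With allocation ratio k = n₂/n₁ = 2, Var(x̄₁−x̄₂) = σ²(1/n₁ + 1/(k·n₁)) = σ²·(k+1)/(k·n₁).
So n₁ = (1 + 1/k)·((z_{α} + z_β)/d)² = 1.500 × (2.169/0.24)².
n₁ = 1.500 × 81.68 = 122.5.
Round up: n₁ = 123, giving n₂ = 2 × 123 = 246.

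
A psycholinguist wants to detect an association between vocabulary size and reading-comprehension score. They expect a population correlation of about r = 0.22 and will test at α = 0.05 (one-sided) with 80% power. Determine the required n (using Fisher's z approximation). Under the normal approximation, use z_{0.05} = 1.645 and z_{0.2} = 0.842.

n = 127

Fisher's z: C = ½·ln((1+r)/(1−r)) = ½·ln(1.5641) = 0.2237.
n = ((z_{α} + z_β)/C)² + 3.
(1.645 + 0.842) / 0.2237 = 2.487 / 0.2237 = 11.118.
n = 11.118² + 3 = 123.60 + 3 = 126.6.
Round up.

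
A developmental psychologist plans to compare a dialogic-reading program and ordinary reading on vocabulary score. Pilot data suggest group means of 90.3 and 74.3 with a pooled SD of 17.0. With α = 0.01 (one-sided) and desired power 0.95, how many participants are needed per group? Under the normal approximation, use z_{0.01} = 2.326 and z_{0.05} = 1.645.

Cohen's d = |M₁ − M₂| / SD_pooled = |90.3 − 74.3| / 17.0 = 16.0 / 17.0 = 0.941.
For two independent groups with equal n: n = 2·((z_{α} + z_β) / d)².
z_{α} + z_β = 2.326 + 1.645 = 3.971.
n = 2 × (3.971 / 0.941)² = 2 × 4.220² = 2 × 17.81 = 35.6.
Round up to the next whole participant.

n = 36 per group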